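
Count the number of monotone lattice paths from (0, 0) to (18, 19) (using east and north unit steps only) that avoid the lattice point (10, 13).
Number of paths = 14237001702

Total paths from (0, 0) to (18, 19): C(37, 18) = 17672631900. Paths through (10, 13): (paths (0, 0) → (10, 13)) × (paths (10, 13) → (18, 19)) = C(23, 10) · C(14, 8) = 1144066 · 3003 = 3435630198. Avoidance count = 17672631900 − 3435630198 = 14237001702.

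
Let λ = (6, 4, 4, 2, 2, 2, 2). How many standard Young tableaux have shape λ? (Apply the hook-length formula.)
# SYT of shape (6, 4, 4, 2, 2, 2, 2) = 1018467450

Hook-length formula: f^λ = n! / Π hook(c), product over all cells c of the Young diagram. For λ = (6, 4, 4, 2, 2, 2, 2), n = 22 boxes. Hook lengths by row (left-to-right, top-to-bottom): [12, 11, 6, 5, 2, 1]; [9, 8, 3, 2]; [8, 7, 2, 1]; [5, 4]; [4, 3]; [3, 2]; [2, 1]. Product of hooks = 1103619686400. So f^λ = 22! / 1103619686400 = 1124000727777607680000 / 1103619686400 = 1018467450.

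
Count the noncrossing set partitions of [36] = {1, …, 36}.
C_36 = 11959798385860453492

These noncrossing partitions are counted by the Catalan number C_n = (1/(n + 1)) · C(2n, n). For n = 36: C_36 = (1/37) · C(72, 36) = 442512540276836779204/37 = 11959798385860453492.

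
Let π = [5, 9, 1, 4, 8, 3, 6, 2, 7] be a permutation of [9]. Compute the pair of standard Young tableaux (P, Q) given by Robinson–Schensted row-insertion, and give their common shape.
P = [1, 2, 6, 7] / [3, 8] / [4, 9] / [5];  Q = [1, 2, 5, 9] / [3, 4] / [6, 7] / [8];  common shape = (4, 2, 2, 1)

Row-insert the values π_1, π_2, … into P one at a time, bumping the leftmost entry strictly greater than the inserted value down to the next row. The recording tableau Q records, in position (i, j), the step at which that cell was added to P.
  Insert 5 (step 1): P = [5];  Q = [1]
  Insert 9 (step 2): P = [5, 9];  Q = [1, 2]
  Insert 1 (step 3): P = [1, 9] / [5];  Q = [1, 2] / [3]
  Insert 4 (step 4): P = [1, 4] / [5, 9];  Q = [1, 2] / [3, 4]
  Insert 8 (step 5): P = [1, 4, 8] / [5, 9];  Q = [1, 2, 5] / [3, 4]
  Insert 3 (step 6): P = [1, 3, 8] / [4, 9] / [5];  Q = [1, 2, 5] / [3, 4] / [6]
  Insert 6 (step 7): P = [1, 3, 6] / [4, 8] / [5, 9];  Q = [1, 2, 5] / [3, 4] / [6, 7]
  Insert 2 (step 8): P = [1, 2, 6] / [3, 8] / [4, 9] / [5];  Q = [1, 2, 5] / [3, 4] / [6, 7] / [8]
  Insert 7 (step 9): P = [1, 2, 6, 7] / [3, 8] / [4, 9] / [5];  Q = [1, 2, 5, 9] / [3, 4] / [6, 7] / [8]
Final shape: (4, 2, 2, 1).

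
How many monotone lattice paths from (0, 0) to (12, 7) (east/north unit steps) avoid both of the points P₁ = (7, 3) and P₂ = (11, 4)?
Number of paths = 32208

Inclusion–exclusion. Total paths: C(19, 12) = 50388. Through P₁: C(10, 7)·C(9, 5) = 15120. Through P₂: C(15, 11)·C(4, 1) = 5460. Since P₁ is strictly southwest of P₂, a monotone path through both must visit P₁ then P₂; paths through both = C(10, 7)·C(5, 4)·C(4, 1) = 2400. Avoid both = 50388 − 15120 − 5460 + 2400 = 32208.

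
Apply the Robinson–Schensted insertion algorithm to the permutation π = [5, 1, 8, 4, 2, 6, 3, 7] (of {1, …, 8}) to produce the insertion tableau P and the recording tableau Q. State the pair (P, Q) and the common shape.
P = [1, 2, 3, 7] / [4, 6] / [5, 8];  Q = [1, 3, 6, 8] / [2, 4] / [5, 7];  common shape = (4, 2, 2)

Row-insert the values π_1, π_2, … into P one at a time, bumping the leftmost entry strictly greater than the inserted value down to the next row. The recording tableau Q records, in position (i, j), the step at which that cell was added to P.
  Insert 5 (step 1): P = [5];  Q = [1]
  Insert 1 (step 2): P = [1] / [5];  Q = [1] / [2]
  Insert 8 (step 3): P = [1, 8] / [5];  Q = [1, 3] / [2]
  Insert 4 (step 4): P = [1, 4] / [5, 8];  Q = [1, 3] / [2, 4]
  Insert 2 (step 5): P = [1, 2] / [4, 8] / [5];  Q = [1, 3] / [2, 4] / [5]
  Insert 6 (step 6): P = [1, 2, 6] / [4, 8] / [5];  Q = [1, 3, 6] / [2, 4] / [5]
  Insert 3 (step 7): P = [1, 2, 3] / [4, 6] / [5, 8];  Q = [1, 3, 6] / [2, 4] / [5, 7]
  Insert 7 (step 8): P = [1, 2, 3, 7] / [4, 6] / [5, 8];  Q = [1, 3, 6, 8] / [2, 4] / [5, 7]
Final shape: (4, 2, 2).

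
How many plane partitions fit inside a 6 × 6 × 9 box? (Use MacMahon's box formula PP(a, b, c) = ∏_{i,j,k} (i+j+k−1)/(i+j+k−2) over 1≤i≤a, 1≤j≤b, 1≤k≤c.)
PP(6, 6, 9) = 6062460972064640

Evaluate the triple product over i = 1..6, j = 1..6, k = 1..9. The factors are (2/1) · (3/2) · (4/3) · (5/4) · (6/5) · (7/6) · (8/7) · (9/8) · … (324 factors total). The numerators and denominators telescope so the product is an integer; carrying out the multiplication exactly gives PP(6, 6, 9) = 6062460972064640.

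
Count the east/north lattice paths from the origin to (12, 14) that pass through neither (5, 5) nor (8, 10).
Number of paths = 4699600

Inclusion–exclusion. Total paths: C(26, 12) = 9657700. Through P₁: C(10, 5)·C(16, 7) = 2882880. Through P₂: C(18, 8)·C(8, 4) = 3063060. Since P₁ is strictly southwest of P₂, a monotone path through both must visit P₁ then P₂; paths through both = C(10, 5)·C(8, 3)·C(8, 4) = 987840. Avoid both = 9657700 − 2882880 − 3063060 + 987840 = 4699600.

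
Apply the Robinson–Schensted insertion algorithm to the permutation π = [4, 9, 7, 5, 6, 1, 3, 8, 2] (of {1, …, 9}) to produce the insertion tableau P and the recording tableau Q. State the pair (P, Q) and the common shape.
P = [1, 2, 6, 8] / [3, 5] / [4] / [7] / [9];  Q = [1, 2, 5, 8] / [3, 7] / [4] / [6] / [9];  common shape = (4, 2, 1, 1, 1)

Row-insert the values π_1, π_2, … into P one at a time, bumping the leftmost entry strictly greater than the inserted value down to the next row. The recording tableau Q records, in position (i, j), the step at which that cell was added to P.
  Insert 4 (step 1): P = [4];  Q = [1]
  Insert 9 (step 2): P = [4, 9];  Q = [1, 2]
  Insert 7 (step 3): P = [4, 7] / [9];  Q = [1, 2] / [3]
  Insert 5 (step 4): P = [4, 5] / [7] / [9];  Q = [1, 2] / [3] / [4]
  Insert 6 (step 5): P = [4, 5, 6] / [7] / [9];  Q = [1, 2, 5] / [3] / [4]
  Insert 1 (step 6): P = [1, 5, 6] / [4] / [7] / [9];  Q = [1, 2, 5] / [3] / [4] / [6]
  Insert 3 (step 7): P = [1, 3, 6] / [4, 5] / [7] / [9];  Q = [1, 2, 5] / [3, 7] / [4] / [6]
  Insert 8 (step 8): P = [1, 3, 6, 8] / [4, 5] / [7] / [9];  Q = [1, 2, 5, 8] / [3, 7] / [4] / [6]
  Insert 2 (step 9): P = [1, 2, 6, 8] / [3, 5] / [4] / [7] / [9];  Q = [1, 2, 5, 8] / [3, 7] / [4] / [6] / [9]
Final shape: (4, 2, 1, 1, 1).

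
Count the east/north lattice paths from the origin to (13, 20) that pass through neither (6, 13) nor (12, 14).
Number of paths = 413774984

Inclusion–exclusion. Total paths: C(33, 13) = 573166440. Through P₁: C(19, 6)·C(14, 7) = 93117024. Through P₂: C(26, 12)·C(7, 1) = 67603900. Since P₁ is strictly southwest of P₂, a monotone path through both must visit P₁ then P₂; paths through both = C(19, 6)·C(7, 6)·C(7, 1) = 1329468. Avoid both = 573166440 − 93117024 − 67603900 + 1329468 = 413774984.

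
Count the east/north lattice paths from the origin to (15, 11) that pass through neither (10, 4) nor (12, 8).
Number of paths = 4714268

Inclusion–exclusion. Total paths: C(26, 15) = 7726160. Through P₁: C(14, 10)·C(12, 5) = 792792. Through P₂: C(20, 12)·C(6, 3) = 2519400. Since P₁ is strictly southwest of P₂, a monotone path through both must visit P₁ then P₂; paths through both = C(14, 10)·C(6, 2)·C(6, 3) = 300300. Avoid both = 7726160 − 792792 − 2519400 + 300300 = 4714268.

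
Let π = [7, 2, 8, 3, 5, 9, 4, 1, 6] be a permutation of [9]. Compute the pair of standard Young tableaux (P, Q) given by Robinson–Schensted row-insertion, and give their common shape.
P = [1, 3, 4, 6] / [2, 8, 9] / [5] / [7];  Q = [1, 3, 5, 6] / [2, 4, 9] / [7] / [8];  common shape = (4, 3, 1, 1)

Row-insert the values π_1, π_2, … into P one at a time, bumping the leftmost entry strictly greater than the inserted value down to the next row. The recording tableau Q records, in position (i, j), the step at which that cell was added to P.
  Insert 7 (step 1): P = [7];  Q = [1]
  Insert 2 (step 2): P = [2] / [7];  Q = [1] / [2]
  Insert 8 (step 3): P = [2, 8] / [7];  Q = [1, 3] / [2]
  Insert 3 (step 4): P = [2, 3] / [7, 8];  Q = [1, 3] / [2, 4]
  Insert 5 (step 5): P = [2, 3, 5] / [7, 8];  Q = [1, 3, 5] / [2, 4]
  Insert 9 (step 6): P = [2, 3, 5, 9] / [7, 8];  Q = [1, 3, 5, 6] / [2, 4]
  Insert 4 (step 7): P = [2, 3, 4, 9] / [5, 8] / [7];  Q = [1, 3, 5, 6] / [2, 4] / [7]
  Insert 1 (step 8): P = [1, 3, 4, 9] / [2, 8] / [5] / [7];  Q = [1, 3, 5, 6] / [2, 4] / [7] / [8]
  Insert 6 (step 9): P = [1, 3, 4, 6] / [2, 8, 9] / [5] / [7];  Q = [1, 3, 5, 6] / [2, 4, 9] / [7] / [8]
Final shape: (4, 3, 1, 1).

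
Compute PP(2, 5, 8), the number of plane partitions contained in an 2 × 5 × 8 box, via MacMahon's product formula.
PP(2, 5, 8) = 429429

Evaluate the triple product over i = 1..2, j = 1..5, k = 1..8. The factors are (2/1) · (3/2) · (4/3) · (5/4) · (6/5) · (7/6) · (8/7) · (9/8) · … (80 factors total). The numerators and denominators telescope so the product is an integer; carrying out the multiplication exactly gives PP(2, 5, 8) = 429429.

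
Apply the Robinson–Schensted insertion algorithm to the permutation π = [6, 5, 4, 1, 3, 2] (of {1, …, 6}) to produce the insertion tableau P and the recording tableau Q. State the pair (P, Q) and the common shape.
P = [1, 2] / [3] / [4] / [5] / [6];  Q = [1, 5] / [2] / [3] / [4] / [6];  common shape = (2, 1, 1, 1, 1)

Row-insert the values π_1, π_2, … into P one at a time, bumping the leftmost entry strictly greater than the inserted value down to the next row. The recording tableau Q records, in position (i, j), the step at which that cell was added to P.
  Insert 6 (step 1): P = [6];  Q = [1]
  Insert 5 (step 2): P = [5] / [6];  Q = [1] / [2]
  Insert 4 (step 3): P = [4] / [5] / [6];  Q = [1] / [2] / [3]
  Insert 1 (step 4): P = [1] / [4] / [5] / [6];  Q = [1] / [2] / [3] / [4]
  Insert 3 (step 5): P = [1, 3] / [4] / [5] / [6];  Q = [1, 5] / [2] / [3] / [4]
  Insert 2 (step 6): P = [1, 2] / [3] / [4] / [5] / [6];  Q = [1, 5] / [2] / [3] / [4] / [6]
Final shape: (2, 1, 1, 1, 1).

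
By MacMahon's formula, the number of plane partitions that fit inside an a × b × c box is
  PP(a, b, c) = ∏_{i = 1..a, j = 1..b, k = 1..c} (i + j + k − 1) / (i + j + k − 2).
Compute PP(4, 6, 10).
PP(4, 6, 10) = 3031952379456

Evaluate the triple product over i = 1..4, j = 1..6, k = 1..10. The factors are (2/1) · (3/2) · (4/3) · (5/4) · (6/5) · (7/6) · (8/7) · (9/8) · … (240 factors total). The numerators and denominators telescope so the product is an integer; carrying out the multiplication exactly gives PP(4, 6, 10) = 3031952379456.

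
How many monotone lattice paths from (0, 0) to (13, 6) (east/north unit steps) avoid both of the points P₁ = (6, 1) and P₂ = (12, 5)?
Number of paths = 12152

Inclusion–exclusion. Total paths: C(19, 13) = 27132. Through P₁: C(7, 6)·C(12, 7) = 5544. Through P₂: C(17, 12)·C(2, 1) = 12376. Since P₁ is strictly southwest of P₂, a monotone path through both must visit P₁ then P₂; paths through both = C(7, 6)·C(10, 6)·C(2, 1) = 2940. Avoid both = 27132 − 5544 − 12376 + 2940 = 12152.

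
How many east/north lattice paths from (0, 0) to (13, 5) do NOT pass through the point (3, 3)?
Number of paths = 7248

Total paths from (0, 0) to (13, 5): C(18, 13) = 8568. Paths through (3, 3): (paths (0, 0) → (3, 3)) × (paths (3, 3) → (13, 5)) = C(6, 3) · C(12, 10) = 20 · 66 = 1320. Avoidance count = 8568 − 1320 = 7248.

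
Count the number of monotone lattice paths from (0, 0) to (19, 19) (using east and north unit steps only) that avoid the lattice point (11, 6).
Number of paths = 32826871560

Total paths from (0, 0) to (19, 19): C(38, 19) = 35345263800. Paths through (11, 6): (paths (0, 0) → (11, 6)) × (paths (11, 6) → (19, 19)) = C(17, 11) · C(21, 8) = 12376 · 203490 = 2518392240. Avoidance count = 35345263800 − 2518392240 = 32826871560.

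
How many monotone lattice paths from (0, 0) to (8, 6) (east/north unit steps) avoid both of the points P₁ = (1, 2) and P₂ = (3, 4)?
Number of paths = 1656

Inclusion–exclusion. Total paths: C(14, 8) = 3003. Through P₁: C(3, 1)·C(11, 7) = 990. Through P₂: C(7, 3)·C(7, 5) = 735. Since P₁ is strictly southwest of P₂, a monotone path through both must visit P₁ then P₂; paths through both = C(3, 1)·C(4, 2)·C(7, 5) = 378. Avoid both = 3003 − 990 − 735 + 378 = 1656.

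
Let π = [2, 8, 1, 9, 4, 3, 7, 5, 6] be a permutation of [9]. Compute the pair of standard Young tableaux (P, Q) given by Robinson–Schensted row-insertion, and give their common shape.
P = [1, 3, 5, 6] / [2, 4, 7] / [8, 9];  Q = [1, 2, 4, 9] / [3, 5, 7] / [6, 8];  common shape = (4, 3, 2)

Row-insert the values π_1, π_2, … into P one at a time, bumping the leftmost entry strictly greater than the inserted value down to the next row. The recording tableau Q records, in position (i, j), the step at which that cell was added to P.
  Insert 2 (step 1): P = [2];  Q = [1]
  Insert 8 (step 2): P = [2, 8];  Q = [1, 2]
  Insert 1 (step 3): P = [1, 8] / [2];  Q = [1, 2] / [3]
  Insert 9 (step 4): P = [1, 8, 9] / [2];  Q = [1, 2, 4] / [3]
  Insert 4 (step 5): P = [1, 4, 9] / [2, 8];  Q = [1, 2, 4] / [3, 5]
  Insert 3 (step 6): P = [1, 3, 9] / [2, 4] / [8];  Q = [1, 2, 4] / [3, 5] / [6]
  Insert 7 (step 7): P = [1, 3, 7] / [2, 4, 9] / [8];  Q = [1, 2, 4] / [3, 5, 7] / [6]
  Insert 5 (step 8): P = [1, 3, 5] / [2, 4, 7] / [8, 9];  Q = [1, 2, 4] / [3, 5, 7] / [6, 8]
  Insert 6 (step 9): P = [1, 3, 5, 6] / [2, 4, 7] / [8, 9];  Q = [1, 2, 4, 9] / [3, 5, 7] / [6, 8]
Final shape: (4, 3, 2).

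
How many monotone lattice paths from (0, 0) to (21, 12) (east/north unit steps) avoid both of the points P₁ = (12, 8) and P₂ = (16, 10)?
Number of paths = 192882885

Inclusion–exclusion. Total paths: C(33, 21) = 354817320. Through P₁: C(20, 12)·C(13, 9) = 90068550. Through P₂: C(26, 16)·C(7, 5) = 111546435. Since P₁ is strictly southwest of P₂, a monotone path through both must visit P₁ then P₂; paths through both = C(20, 12)·C(6, 4)·C(7, 5) = 39680550. Avoid both = 354817320 − 90068550 − 111546435 + 39680550 = 192882885.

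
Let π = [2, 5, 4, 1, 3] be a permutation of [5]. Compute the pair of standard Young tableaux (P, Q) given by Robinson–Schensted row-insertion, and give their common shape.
P = [1, 3] / [2, 4] / [5];  Q = [1, 2] / [3, 5] / [4];  common shape = (2, 2, 1)

Row-insert the values π_1, π_2, … into P one at a time, bumping the leftmost entry strictly greater than the inserted value down to the next row. The recording tableau Q records, in position (i, j), the step at which that cell was added to P.
  Insert 2 (step 1): P = [2];  Q = [1]
  Insert 5 (step 2): P = [2, 5];  Q = [1, 2]
  Insert 4 (step 3): P = [2, 4] / [5];  Q = [1, 2] / [3]
  Insert 1 (step 4): P = [1, 4] / [2] / [5];  Q = [1, 2] / [3] / [4]
  Insert 3 (step 5): P = [1, 3] / [2, 4] / [5];  Q = [1, 2] / [3, 5] / [4]
Final shape: (2, 2, 1).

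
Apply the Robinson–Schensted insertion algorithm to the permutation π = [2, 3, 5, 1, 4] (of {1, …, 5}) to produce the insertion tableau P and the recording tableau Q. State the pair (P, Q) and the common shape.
P = [1, 3, 4] / [2, 5];  Q = [1, 2, 3] / [4, 5];  common shape = (3, 2)

Row-insert the values π_1, π_2, … into P one at a time, bumping the leftmost entry strictly greater than the inserted value down to the next row. The recording tableau Q records, in position (i, j), the step at which that cell was added to P.
  Insert 2 (step 1): P = [2];  Q = [1]
  Insert 3 (step 2): P = [2, 3];  Q = [1, 2]
  Insert 5 (step 3): P = [2, 3, 5];  Q = [1, 2, 3]
  Insert 1 (step 4): P = [1, 3, 5] / [2];  Q = [1, 2, 3] / [4]
  Insert 4 (step 5): P = [1, 3, 4] / [2, 5];  Q = [1, 2, 3] / [4, 5]
Final shape: (3, 2).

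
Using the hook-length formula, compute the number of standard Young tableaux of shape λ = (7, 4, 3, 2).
# SYT of shape (7, 4, 3, 2) = 512512

Hook-length formula: f^λ = n! / Π hook(c), product over all cells c of the Young diagram. For λ = (7, 4, 3, 2), n = 16 boxes. Hook lengths by row (left-to-right, top-to-bottom): [10, 9, 7, 5, 3, 2, 1]; [6, 5, 3, 1]; [4, 3, 1]; [2, 1]. Product of hooks = 40824000. So f^λ = 16! / 40824000 = 20922789888000 / 40824000 = 512512.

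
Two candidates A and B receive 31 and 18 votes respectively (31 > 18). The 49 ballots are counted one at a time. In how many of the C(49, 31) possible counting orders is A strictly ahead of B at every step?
Strict-lead orderings = 3065415516592

Total orderings of the 49 votes with 31 for A: C(49, 31) = 11554258485616. By the Bertrand ballot formula (Cycle Lemma / reflection principle), the number of orderings in which A is strictly ahead of B throughout is (p − q)/(p + q) · C(p + q, p) = (31 − 18)/(31 + 18) · 11554258485616 = 3065415516592.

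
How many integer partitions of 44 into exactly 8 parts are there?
p(44, 8 parts) = 5812

Partitions of n into exactly k parts are in bijection with partitions of n − k into at most k parts (subtract 1 from each part). So p(44, exactly 8) = p(36, parts ≤ 8). Computing via the recurrence p(m, j) = p(m, j−1) + p(m−j, j) gives 5812.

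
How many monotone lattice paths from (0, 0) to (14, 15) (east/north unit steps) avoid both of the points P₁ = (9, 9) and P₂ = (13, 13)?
Number of paths = 34104720

Inclusion–exclusion. Total paths: C(29, 14) = 77558760. Through P₁: C(18, 9)·C(11, 5) = 22462440. Through P₂: C(26, 13)·C(3, 1) = 31201800. Since P₁ is strictly southwest of P₂, a monotone path through both must visit P₁ then P₂; paths through both = C(18, 9)·C(8, 4)·C(3, 1) = 10210200. Avoid both = 77558760 − 22462440 − 31201800 + 10210200 = 34104720.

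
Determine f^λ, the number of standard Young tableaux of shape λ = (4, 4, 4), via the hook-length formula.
# SYT of shape (4, 4, 4) = 462

Hook-length formula: f^λ = n! / Π hook(c), product over all cells c of the Young diagram. For λ = (4, 4, 4), n = 12 boxes. Hook lengths by row (left-to-right, top-to-bottom): [6, 5, 4, 3]; [5, 4, 3, 2]; [4, 3, 2, 1]. Product of hooks = 1036800. So f^λ = 12! / 1036800 = 479001600 / 1036800 = 462.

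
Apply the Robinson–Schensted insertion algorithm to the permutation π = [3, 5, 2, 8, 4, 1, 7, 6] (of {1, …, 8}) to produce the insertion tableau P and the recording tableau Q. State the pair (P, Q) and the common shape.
P = [1, 4, 6] / [2, 5, 7] / [3, 8];  Q = [1, 2, 4] / [3, 5, 7] / [6, 8];  common shape = (3, 3, 2)

Row-insert the values π_1, π_2, … into P one at a time, bumping the leftmost entry strictly greater than the inserted value down to the next row. The recording tableau Q records, in position (i, j), the step at which that cell was added to P.
  Insert 3 (step 1): P = [3];  Q = [1]
  Insert 5 (step 2): P = [3, 5];  Q = [1, 2]
  Insert 2 (step 3): P = [2, 5] / [3];  Q = [1, 2] / [3]
  Insert 8 (step 4): P = [2, 5, 8] / [3];  Q = [1, 2, 4] / [3]
  Insert 4 (step 5): P = [2, 4, 8] / [3, 5];  Q = [1, 2, 4] / [3, 5]
  Insert 1 (step 6): P = [1, 4, 8] / [2, 5] / [3];  Q = [1, 2, 4] / [3, 5] / [6]
  Insert 7 (step 7): P = [1, 4, 7] / [2, 5, 8] / [3];  Q = [1, 2, 4] / [3, 5, 7] / [6]
  Insert 6 (step 8): P = [1, 4, 6] / [2, 5, 7] / [3, 8];  Q = [1, 2, 4] / [3, 5, 7] / [6, 8]
Final shape: (3, 3, 2).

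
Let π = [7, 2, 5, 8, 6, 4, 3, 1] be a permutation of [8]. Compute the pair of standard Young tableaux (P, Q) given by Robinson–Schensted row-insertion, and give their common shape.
P = [1, 3, 6] / [2, 8] / [4] / [5] / [7];  Q = [1, 3, 4] / [2, 5] / [6] / [7] / [8];  common shape = (3, 2, 1, 1, 1)

Row-insert the values π_1, π_2, … into P one at a time, bumping the leftmost entry strictly greater than the inserted value down to the next row. The recording tableau Q records, in position (i, j), the step at which that cell was added to P.
  Insert 7 (step 1): P = [7];  Q = [1]
  Insert 2 (step 2): P = [2] / [7];  Q = [1] / [2]
  Insert 5 (step 3): P = [2, 5] / [7];  Q = [1, 3] / [2]
  Insert 8 (step 4): P = [2, 5, 8] / [7];  Q = [1, 3, 4] / [2]
  Insert 6 (step 5): P = [2, 5, 6] / [7, 8];  Q = [1, 3, 4] / [2, 5]
  Insert 4 (step 6): P = [2, 4, 6] / [5, 8] / [7];  Q = [1, 3, 4] / [2, 5] / [6]
  Insert 3 (step 7): P = [2, 3, 6] / [4, 8] / [5] / [7];  Q = [1, 3, 4] / [2, 5] / [6] / [7]
  Insert 1 (step 8): P = [1, 3, 6] / [2, 8] / [4] / [5] / [7];  Q = [1, 3, 4] / [2, 5] / [6] / [7] / [8]
Final shape: (3, 2, 1, 1, 1).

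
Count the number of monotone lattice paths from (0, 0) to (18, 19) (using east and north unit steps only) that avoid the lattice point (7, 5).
Number of paths = 14142371100

Total paths from (0, 0) to (18, 19): C(37, 18) = 17672631900. Paths through (7, 5): (paths (0, 0) → (7, 5)) × (paths (7, 5) → (18, 19)) = C(12, 7) · C(25, 11) = 792 · 4457400 = 3530260800. Avoidance count = 17672631900 − 3530260800 = 14142371100.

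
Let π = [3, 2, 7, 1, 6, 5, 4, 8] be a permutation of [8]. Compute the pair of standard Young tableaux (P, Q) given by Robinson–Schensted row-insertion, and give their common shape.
P = [1, 4, 8] / [2, 5] / [3, 6] / [7];  Q = [1, 3, 8] / [2, 5] / [4, 6] / [7];  common shape = (3, 2, 2, 1)

Row-insert the values π_1, π_2, … into P one at a time, bumping the leftmost entry strictly greater than the inserted value down to the next row. The recording tableau Q records, in position (i, j), the step at which that cell was added to P.
  Insert 3 (step 1): P = [3];  Q = [1]
  Insert 2 (step 2): P = [2] / [3];  Q = [1] / [2]
  Insert 7 (step 3): P = [2, 7] / [3];  Q = [1, 3] / [2]
  Insert 1 (step 4): P = [1, 7] / [2] / [3];  Q = [1, 3] / [2] / [4]
  Insert 6 (step 5): P = [1, 6] / [2, 7] / [3];  Q = [1, 3] / [2, 5] / [4]
  Insert 5 (step 6): P = [1, 5] / [2, 6] / [3, 7];  Q = [1, 3] / [2, 5] / [4, 6]
  Insert 4 (step 7): P = [1, 4] / [2, 5] / [3, 6] / [7];  Q = [1, 3] / [2, 5] / [4, 6] / [7]
  Insert 8 (step 8): P = [1, 4, 8] / [2, 5] / [3, 6] / [7];  Q = [1, 3, 8] / [2, 5] / [4, 6] / [7]
Final shape: (3, 2, 2, 1).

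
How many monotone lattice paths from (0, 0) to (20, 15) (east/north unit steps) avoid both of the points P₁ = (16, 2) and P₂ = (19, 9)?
Number of paths = 3199359240

Inclusion–exclusion. Total paths: C(35, 20) = 3247943160. Through P₁: C(18, 16)·C(17, 4) = 364140. Through P₂: C(28, 19)·C(7, 1) = 48348300. Since P₁ is strictly southwest of P₂, a monotone path through both must visit P₁ then P₂; paths through both = C(18, 16)·C(10, 3)·C(7, 1) = 128520. Avoid both = 3247943160 − 364140 − 48348300 + 128520 = 3199359240.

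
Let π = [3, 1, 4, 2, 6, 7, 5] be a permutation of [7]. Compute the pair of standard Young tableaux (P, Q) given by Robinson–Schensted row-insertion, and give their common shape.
P = [1, 2, 5, 7] / [3, 4, 6];  Q = [1, 3, 5, 6] / [2, 4, 7];  common shape = (4, 3)

Row-insert the values π_1, π_2, … into P one at a time, bumping the leftmost entry strictly greater than the inserted value down to the next row. The recording tableau Q records, in position (i, j), the step at which that cell was added to P.
  Insert 3 (step 1): P = [3];  Q = [1]
  Insert 1 (step 2): P = [1] / [3];  Q = [1] / [2]
  Insert 4 (step 3): P = [1, 4] / [3];  Q = [1, 3] / [2]
  Insert 2 (step 4): P = [1, 2] / [3, 4];  Q = [1, 3] / [2, 4]
  Insert 6 (step 5): P = [1, 2, 6] / [3, 4];  Q = [1, 3, 5] / [2, 4]
  Insert 7 (step 6): P = [1, 2, 6, 7] / [3, 4];  Q = [1, 3, 5, 6] / [2, 4]
  Insert 5 (step 7): P = [1, 2, 5, 7] / [3, 4, 6];  Q = [1, 3, 5, 6] / [2, 4, 7]
Final shape: (4, 3).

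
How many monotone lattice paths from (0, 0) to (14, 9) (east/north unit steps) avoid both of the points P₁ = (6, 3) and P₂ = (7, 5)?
Number of paths = 386738

Inclusion–exclusion. Total paths: C(23, 14) = 817190. Through P₁: C(9, 6)·C(14, 8) = 252252. Through P₂: C(12, 7)·C(11, 7) = 261360. Since P₁ is strictly southwest of P₂, a monotone path through both must visit P₁ then P₂; paths through both = C(9, 6)·C(3, 1)·C(11, 7) = 83160. Avoid both = 817190 − 252252 − 261360 + 83160 = 386738.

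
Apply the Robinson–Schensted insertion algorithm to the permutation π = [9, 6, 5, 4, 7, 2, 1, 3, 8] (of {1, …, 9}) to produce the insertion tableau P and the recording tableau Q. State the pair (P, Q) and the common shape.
P = [1, 3, 8] / [2, 7] / [4] / [5] / [6] / [9];  Q = [1, 5, 9] / [2, 8] / [3] / [4] / [6] / [7];  common shape = (3, 2, 1, 1, 1, 1)

Row-insert the values π_1, π_2, … into P one at a time, bumping the leftmost entry strictly greater than the inserted value down to the next row. The recording tableau Q records, in position (i, j), the step at which that cell was added to P.
  Insert 9 (step 1): P = [9];  Q = [1]
  Insert 6 (step 2): P = [6] / [9];  Q = [1] / [2]
  Insert 5 (step 3): P = [5] / [6] / [9];  Q = [1] / [2] / [3]
  Insert 4 (step 4): P = [4] / [5] / [6] / [9];  Q = [1] / [2] / [3] / [4]
  Insert 7 (step 5): P = [4, 7] / [5] / [6] / [9];  Q = [1, 5] / [2] / [3] / [4]
  Insert 2 (step 6): P = [2, 7] / [4] / [5] / [6] / [9];  Q = [1, 5] / [2] / [3] / [4] / [6]
  Insert 1 (step 7): P = [1, 7] / [2] / [4] / [5] / [6] / [9];  Q = [1, 5] / [2] / [3] / [4] / [6] / [7]
  Insert 3 (step 8): P = [1, 3] / [2, 7] / [4] / [5] / [6] / [9];  Q = [1, 5] / [2, 8] / [3] / [4] / [6] / [7]
  Insert 8 (step 9): P = [1, 3, 8] / [2, 7] / [4] / [5] / [6] / [9];  Q = [1, 5, 9] / [2, 8] / [3] / [4] / [6] / [7]
Final shape: (3, 2, 1, 1, 1, 1).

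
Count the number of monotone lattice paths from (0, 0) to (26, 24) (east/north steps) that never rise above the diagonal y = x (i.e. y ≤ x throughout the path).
Number of paths = 13505406670700

By the reflection principle (André's argument), the number of monotone paths to (26, 24) with n ≤ m that never go above y = x is C(50, 26) − C(50, 27) = 121548660036300 − 108043253365600 = 13505406670700.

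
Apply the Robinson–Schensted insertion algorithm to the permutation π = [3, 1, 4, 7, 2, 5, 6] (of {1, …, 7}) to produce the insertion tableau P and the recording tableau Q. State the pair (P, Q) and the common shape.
P = [1, 2, 5, 6] / [3, 4, 7];  Q = [1, 3, 4, 7] / [2, 5, 6];  common shape = (4, 3)

Row-insert the values π_1, π_2, … into P one at a time, bumping the leftmost entry strictly greater than the inserted value down to the next row. The recording tableau Q records, in position (i, j), the step at which that cell was added to P.
  Insert 3 (step 1): P = [3];  Q = [1]
  Insert 1 (step 2): P = [1] / [3];  Q = [1] / [2]
  Insert 4 (step 3): P = [1, 4] / [3];  Q = [1, 3] / [2]
  Insert 7 (step 4): P = [1, 4, 7] / [3];  Q = [1, 3, 4] / [2]
  Insert 2 (step 5): P = [1, 2, 7] / [3, 4];  Q = [1, 3, 4] / [2, 5]
  Insert 5 (step 6): P = [1, 2, 5] / [3, 4, 7];  Q = [1, 3, 4] / [2, 5, 6]
  Insert 6 (step 7): P = [1, 2, 5, 6] / [3, 4, 7];  Q = [1, 3, 4, 7] / [2, 5, 6]
Final shape: (4, 3).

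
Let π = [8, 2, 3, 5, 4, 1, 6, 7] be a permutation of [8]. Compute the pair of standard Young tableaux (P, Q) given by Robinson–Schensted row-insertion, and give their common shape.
P = [1, 3, 4, 6, 7] / [2] / [5] / [8];  Q = [1, 3, 4, 7, 8] / [2] / [5] / [6];  common shape = (5, 1, 1, 1)

Row-insert the values π_1, π_2, … into P one at a time, bumping the leftmost entry strictly greater than the inserted value down to the next row. The recording tableau Q records, in position (i, j), the step at which that cell was added to P.
  Insert 8 (step 1): P = [8];  Q = [1]
  Insert 2 (step 2): P = [2] / [8];  Q = [1] / [2]
  Insert 3 (step 3): P = [2, 3] / [8];  Q = [1, 3] / [2]
  Insert 5 (step 4): P = [2, 3, 5] / [8];  Q = [1, 3, 4] / [2]
  Insert 4 (step 5): P = [2, 3, 4] / [5] / [8];  Q = [1, 3, 4] / [2] / [5]
  Insert 1 (step 6): P = [1, 3, 4] / [2] / [5] / [8];  Q = [1, 3, 4] / [2] / [5] / [6]
  Insert 6 (step 7): P = [1, 3, 4, 6] / [2] / [5] / [8];  Q = [1, 3, 4, 7] / [2] / [5] / [6]
  Insert 7 (step 8): P = [1, 3, 4, 6, 7] / [2] / [5] / [8];  Q = [1, 3, 4, 7, 8] / [2] / [5] / [6]
Final shape: (5, 1, 1, 1).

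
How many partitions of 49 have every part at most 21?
p(49, parts ≤ 21) = 158800

Use the recurrence p(n, m) = p(n, m−1) + p(n−m, m): either the largest part is < m (count p(n, m−1)) or the largest part is exactly m (remove one copy of m, count p(n−m, m)). With p(0, ·) = 1 this gives p(49, parts ≤ 21) = 158800. (By conjugating Young diagrams, this also counts partitions of 49 into at most 21 parts.)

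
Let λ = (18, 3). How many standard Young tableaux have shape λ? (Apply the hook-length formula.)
# SYT of shape (18, 3) = 1120

Hook-length formula: f^λ = n! / Π hook(c), product over all cells c of the Young diagram. For λ = (18, 3), n = 21 boxes. Hook lengths by row (left-to-right, top-to-bottom): [19, 18, 17, 15, 14, 13, 12, 11, 10, 9, 8, 7, 6, 5, 4, 3, 2, 1]; [3, 2, 1]. Product of hooks = 45616912653312000. So f^λ = 21! / 45616912653312000 = 51090942171709440000 / 45616912653312000 = 1120.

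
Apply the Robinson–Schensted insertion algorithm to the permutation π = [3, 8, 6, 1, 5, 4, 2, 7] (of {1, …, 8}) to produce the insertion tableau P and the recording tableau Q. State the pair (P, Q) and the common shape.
P = [1, 2, 7] / [3, 4] / [5] / [6] / [8];  Q = [1, 2, 8] / [3, 5] / [4] / [6] / [7];  common shape = (3, 2, 1, 1, 1)

Row-insert the values π_1, π_2, … into P one at a time, bumping the leftmost entry strictly greater than the inserted value down to the next row. The recording tableau Q records, in position (i, j), the step at which that cell was added to P.
  Insert 3 (step 1): P = [3];  Q = [1]
  Insert 8 (step 2): P = [3, 8];  Q = [1, 2]
  Insert 6 (step 3): P = [3, 6] / [8];  Q = [1, 2] / [3]
  Insert 1 (step 4): P = [1, 6] / [3] / [8];  Q = [1, 2] / [3] / [4]
  Insert 5 (step 5): P = [1, 5] / [3, 6] / [8];  Q = [1, 2] / [3, 5] / [4]
  Insert 4 (step 6): P = [1, 4] / [3, 5] / [6] / [8];  Q = [1, 2] / [3, 5] / [4] / [6]
  Insert 2 (step 7): P = [1, 2] / [3, 4] / [5] / [6] / [8];  Q = [1, 2] / [3, 5] / [4] / [6] / [7]
  Insert 7 (step 8): P = [1, 2, 7] / [3, 4] / [5] / [6] / [8];  Q = [1, 2, 8] / [3, 5] / [4] / [6] / [7]
Final shape: (3, 2, 1, 1, 1).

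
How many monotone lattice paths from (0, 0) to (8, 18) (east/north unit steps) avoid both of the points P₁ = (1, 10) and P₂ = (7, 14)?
Number of paths = 921640

Inclusion–exclusion. Total paths: C(26, 8) = 1562275. Through P₁: C(11, 1)·C(15, 7) = 70785. Through P₂: C(21, 7)·C(5, 1) = 581400. Since P₁ is strictly southwest of P₂, a monotone path through both must visit P₁ then P₂; paths through both = C(11, 1)·C(10, 6)·C(5, 1) = 11550. Avoid both = 1562275 − 70785 − 581400 + 11550 = 921640.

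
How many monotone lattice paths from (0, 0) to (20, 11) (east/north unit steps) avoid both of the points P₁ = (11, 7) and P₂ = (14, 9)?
Number of paths = 47947555

Inclusion–exclusion. Total paths: C(31, 20) = 84672315. Through P₁: C(18, 11)·C(13, 9) = 22754160. Through P₂: C(23, 14)·C(8, 6) = 22881320. Since P₁ is strictly southwest of P₂, a monotone path through both must visit P₁ then P₂; paths through both = C(18, 11)·C(5, 3)·C(8, 6) = 8910720. Avoid both = 84672315 − 22754160 − 22881320 + 8910720 = 47947555.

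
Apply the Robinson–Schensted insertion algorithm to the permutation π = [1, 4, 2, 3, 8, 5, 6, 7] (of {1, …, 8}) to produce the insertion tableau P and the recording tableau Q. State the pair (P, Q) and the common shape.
P = [1, 2, 3, 5, 6, 7] / [4, 8];  Q = [1, 2, 4, 5, 7, 8] / [3, 6];  common shape = (6, 2)

Row-insert the values π_1, π_2, … into P one at a time, bumping the leftmost entry strictly greater than the inserted value down to the next row. The recording tableau Q records, in position (i, j), the step at which that cell was added to P.
  Insert 1 (step 1): P = [1];  Q = [1]
  Insert 4 (step 2): P = [1, 4];  Q = [1, 2]
  Insert 2 (step 3): P = [1, 2] / [4];  Q = [1, 2] / [3]
  Insert 3 (step 4): P = [1, 2, 3] / [4];  Q = [1, 2, 4] / [3]
  Insert 8 (step 5): P = [1, 2, 3, 8] / [4];  Q = [1, 2, 4, 5] / [3]
  Insert 5 (step 6): P = [1, 2, 3, 5] / [4, 8];  Q = [1, 2, 4, 5] / [3, 6]
  Insert 6 (step 7): P = [1, 2, 3, 5, 6] / [4, 8];  Q = [1, 2, 4, 5, 7] / [3, 6]
  Insert 7 (step 8): P = [1, 2, 3, 5, 6, 7] / [4, 8];  Q = [1, 2, 4, 5, 7, 8] / [3, 6]
Final shape: (6, 2).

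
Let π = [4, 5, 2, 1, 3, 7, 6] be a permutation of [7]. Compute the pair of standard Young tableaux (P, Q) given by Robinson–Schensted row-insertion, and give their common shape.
P = [1, 3, 6] / [2, 5, 7] / [4];  Q = [1, 2, 6] / [3, 5, 7] / [4];  common shape = (3, 3, 1)

Row-insert the values π_1, π_2, … into P one at a time, bumping the leftmost entry strictly greater than the inserted value down to the next row. The recording tableau Q records, in position (i, j), the step at which that cell was added to P.
  Insert 4 (step 1): P = [4];  Q = [1]
  Insert 5 (step 2): P = [4, 5];  Q = [1, 2]
  Insert 2 (step 3): P = [2, 5] / [4];  Q = [1, 2] / [3]
  Insert 1 (step 4): P = [1, 5] / [2] / [4];  Q = [1, 2] / [3] / [4]
  Insert 3 (step 5): P = [1, 3] / [2, 5] / [4];  Q = [1, 2] / [3, 5] / [4]
  Insert 7 (step 6): P = [1, 3, 7] / [2, 5] / [4];  Q = [1, 2, 6] / [3, 5] / [4]
  Insert 6 (step 7): P = [1, 3, 6] / [2, 5, 7] / [4];  Q = [1, 2, 6] / [3, 5, 7] / [4]
Final shape: (3, 3, 1).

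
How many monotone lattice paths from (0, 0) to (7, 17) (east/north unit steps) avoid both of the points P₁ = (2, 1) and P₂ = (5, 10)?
Number of paths = 200709

Inclusion–exclusion. Total paths: C(24, 7) = 346104. Through P₁: C(3, 2)·C(21, 5) = 61047. Through P₂: C(15, 5)·C(9, 2) = 108108. Since P₁ is strictly southwest of P₂, a monotone path through both must visit P₁ then P₂; paths through both = C(3, 2)·C(12, 3)·C(9, 2) = 23760. Avoid both = 346104 − 61047 − 108108 + 23760 = 200709.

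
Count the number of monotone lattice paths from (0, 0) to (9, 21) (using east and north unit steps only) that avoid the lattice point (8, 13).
Number of paths = 12475740

Total paths from (0, 0) to (9, 21): C(30, 9) = 14307150. Paths through (8, 13): (paths (0, 0) → (8, 13)) × (paths (8, 13) → (9, 21)) = C(21, 8) · C(9, 1) = 203490 · 9 = 1831410. Avoidance count = 14307150 − 1831410 = 12475740.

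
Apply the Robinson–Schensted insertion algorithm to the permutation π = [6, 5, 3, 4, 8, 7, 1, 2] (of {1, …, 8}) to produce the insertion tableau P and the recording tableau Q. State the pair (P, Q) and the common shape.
P = [1, 2, 7] / [3, 4] / [5, 8] / [6];  Q = [1, 4, 5] / [2, 6] / [3, 8] / [7];  common shape = (3, 2, 2, 1)

Row-insert the values π_1, π_2, … into P one at a time, bumping the leftmost entry strictly greater than the inserted value down to the next row. The recording tableau Q records, in position (i, j), the step at which that cell was added to P.
  Insert 6 (step 1): P = [6];  Q = [1]
  Insert 5 (step 2): P = [5] / [6];  Q = [1] / [2]
  Insert 3 (step 3): P = [3] / [5] / [6];  Q = [1] / [2] / [3]
  Insert 4 (step 4): P = [3, 4] / [5] / [6];  Q = [1, 4] / [2] / [3]
  Insert 8 (step 5): P = [3, 4, 8] / [5] / [6];  Q = [1, 4, 5] / [2] / [3]
  Insert 7 (step 6): P = [3, 4, 7] / [5, 8] / [6];  Q = [1, 4, 5] / [2, 6] / [3]
  Insert 1 (step 7): P = [1, 4, 7] / [3, 8] / [5] / [6];  Q = [1, 4, 5] / [2, 6] / [3] / [7]
  Insert 2 (step 8): P = [1, 2, 7] / [3, 4] / [5, 8] / [6];  Q = [1, 4, 5] / [2, 6] / [3, 8] / [7]
Final shape: (3, 2, 2, 1).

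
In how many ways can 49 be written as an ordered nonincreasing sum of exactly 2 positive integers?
p(49, 2 parts) = 24

Partitions of n into exactly k parts are in bijection with partitions of n − k into at most k parts (subtract 1 from each part). So p(49, exactly 2) = p(47, parts ≤ 2). Computing via the recurrence p(m, j) = p(m, j−1) + p(m−j, j) gives 24.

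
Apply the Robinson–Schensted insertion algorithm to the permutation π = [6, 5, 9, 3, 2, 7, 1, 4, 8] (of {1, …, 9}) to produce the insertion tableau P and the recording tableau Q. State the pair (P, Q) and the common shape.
P = [1, 4, 8] / [2, 7] / [3, 9] / [5] / [6];  Q = [1, 3, 9] / [2, 6] / [4, 8] / [5] / [7];  common shape = (3, 2, 2, 1, 1)

Row-insert the values π_1, π_2, … into P one at a time, bumping the leftmost entry strictly greater than the inserted value down to the next row. The recording tableau Q records, in position (i, j), the step at which that cell was added to P.
  Insert 6 (step 1): P = [6];  Q = [1]
  Insert 5 (step 2): P = [5] / [6];  Q = [1] / [2]
  Insert 9 (step 3): P = [5, 9] / [6];  Q = [1, 3] / [2]
  Insert 3 (step 4): P = [3, 9] / [5] / [6];  Q = [1, 3] / [2] / [4]
  Insert 2 (step 5): P = [2, 9] / [3] / [5] / [6];  Q = [1, 3] / [2] / [4] / [5]
  Insert 7 (step 6): P = [2, 7] / [3, 9] / [5] / [6];  Q = [1, 3] / [2, 6] / [4] / [5]
  Insert 1 (step 7): P = [1, 7] / [2, 9] / [3] / [5] / [6];  Q = [1, 3] / [2, 6] / [4] / [5] / [7]
  Insert 4 (step 8): P = [1, 4] / [2, 7] / [3, 9] / [5] / [6];  Q = [1, 3] / [2, 6] / [4, 8] / [5] / [7]
  Insert 8 (step 9): P = [1, 4, 8] / [2, 7] / [3, 9] / [5] / [6];  Q = [1, 3, 9] / [2, 6] / [4, 8] / [5] / [7]
Final shape: (3, 2, 2, 1, 1).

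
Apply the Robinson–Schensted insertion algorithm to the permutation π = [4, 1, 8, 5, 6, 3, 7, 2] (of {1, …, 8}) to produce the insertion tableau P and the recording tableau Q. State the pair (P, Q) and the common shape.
P = [1, 2, 6, 7] / [3, 5] / [4] / [8];  Q = [1, 3, 5, 7] / [2, 4] / [6] / [8];  common shape = (4, 2, 1, 1)

Row-insert the values π_1, π_2, … into P one at a time, bumping the leftmost entry strictly greater than the inserted value down to the next row. The recording tableau Q records, in position (i, j), the step at which that cell was added to P.
  Insert 4 (step 1): P = [4];  Q = [1]
  Insert 1 (step 2): P = [1] / [4];  Q = [1] / [2]
  Insert 8 (step 3): P = [1, 8] / [4];  Q = [1, 3] / [2]
  Insert 5 (step 4): P = [1, 5] / [4, 8];  Q = [1, 3] / [2, 4]
  Insert 6 (step 5): P = [1, 5, 6] / [4, 8];  Q = [1, 3, 5] / [2, 4]
  Insert 3 (step 6): P = [1, 3, 6] / [4, 5] / [8];  Q = [1, 3, 5] / [2, 4] / [6]
  Insert 7 (step 7): P = [1, 3, 6, 7] / [4, 5] / [8];  Q = [1, 3, 5, 7] / [2, 4] / [6]
  Insert 2 (step 8): P = [1, 2, 6, 7] / [3, 5] / [4] / [8];  Q = [1, 3, 5, 7] / [2, 4] / [6] / [8]
Final shape: (4, 2, 1, 1).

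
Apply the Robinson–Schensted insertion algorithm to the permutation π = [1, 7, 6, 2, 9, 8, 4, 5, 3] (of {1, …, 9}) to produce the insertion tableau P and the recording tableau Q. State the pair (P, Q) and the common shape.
P = [1, 2, 3, 5] / [4, 8] / [6, 9] / [7];  Q = [1, 2, 5, 8] / [3, 6] / [4, 7] / [9];  common shape = (4, 2, 2, 1)

Row-insert the values π_1, π_2, … into P one at a time, bumping the leftmost entry strictly greater than the inserted value down to the next row. The recording tableau Q records, in position (i, j), the step at which that cell was added to P.
  Insert 1 (step 1): P = [1];  Q = [1]
  Insert 7 (step 2): P = [1, 7];  Q = [1, 2]
  Insert 6 (step 3): P = [1, 6] / [7];  Q = [1, 2] / [3]
  Insert 2 (step 4): P = [1, 2] / [6] / [7];  Q = [1, 2] / [3] / [4]
  Insert 9 (step 5): P = [1, 2, 9] / [6] / [7];  Q = [1, 2, 5] / [3] / [4]
  Insert 8 (step 6): P = [1, 2, 8] / [6, 9] / [7];  Q = [1, 2, 5] / [3, 6] / [4]
  Insert 4 (step 7): P = [1, 2, 4] / [6, 8] / [7, 9];  Q = [1, 2, 5] / [3, 6] / [4, 7]
  Insert 5 (step 8): P = [1, 2, 4, 5] / [6, 8] / [7, 9];  Q = [1, 2, 5, 8] / [3, 6] / [4, 7]
  Insert 3 (step 9): P = [1, 2, 3, 5] / [4, 8] / [6, 9] / [7];  Q = [1, 2, 5, 8] / [3, 6] / [4, 7] / [9]
Final shape: (4, 2, 2, 1).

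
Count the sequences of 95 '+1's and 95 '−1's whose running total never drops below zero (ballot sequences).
C_95 = 944973797977428207852605870454939596837230758234904050

These ballot sequences are counted by the Catalan number C_n = (1/(n + 1)) · C(2n, n). For n = 95: C_95 = (1/96) · C(190, 95) = 90717484605833107953850163563674201296374152790550788800/96 = 944973797977428207852605870454939596837230758234904050.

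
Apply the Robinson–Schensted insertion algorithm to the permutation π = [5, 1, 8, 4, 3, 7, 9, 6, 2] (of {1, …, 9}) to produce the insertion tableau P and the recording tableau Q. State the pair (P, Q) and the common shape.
P = [1, 2, 6, 9] / [3, 7] / [4, 8] / [5];  Q = [1, 3, 6, 7] / [2, 4] / [5, 8] / [9];  common shape = (4, 2, 2, 1)

Row-insert the values π_1, π_2, … into P one at a time, bumping the leftmost entry strictly greater than the inserted value down to the next row. The recording tableau Q records, in position (i, j), the step at which that cell was added to P.
  Insert 5 (step 1): P = [5];  Q = [1]
  Insert 1 (step 2): P = [1] / [5];  Q = [1] / [2]
  Insert 8 (step 3): P = [1, 8] / [5];  Q = [1, 3] / [2]
  Insert 4 (step 4): P = [1, 4] / [5, 8];  Q = [1, 3] / [2, 4]
  Insert 3 (step 5): P = [1, 3] / [4, 8] / [5];  Q = [1, 3] / [2, 4] / [5]
  Insert 7 (step 6): P = [1, 3, 7] / [4, 8] / [5];  Q = [1, 3, 6] / [2, 4] / [5]
  Insert 9 (step 7): P = [1, 3, 7, 9] / [4, 8] / [5];  Q = [1, 3, 6, 7] / [2, 4] / [5]
  Insert 6 (step 8): P = [1, 3, 6, 9] / [4, 7] / [5, 8];  Q = [1, 3, 6, 7] / [2, 4] / [5, 8]
  Insert 2 (step 9): P = [1, 2, 6, 9] / [3, 7] / [4, 8] / [5];  Q = [1, 3, 6, 7] / [2, 4] / [5, 8] / [9]
Final shape: (4, 2, 2, 1).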